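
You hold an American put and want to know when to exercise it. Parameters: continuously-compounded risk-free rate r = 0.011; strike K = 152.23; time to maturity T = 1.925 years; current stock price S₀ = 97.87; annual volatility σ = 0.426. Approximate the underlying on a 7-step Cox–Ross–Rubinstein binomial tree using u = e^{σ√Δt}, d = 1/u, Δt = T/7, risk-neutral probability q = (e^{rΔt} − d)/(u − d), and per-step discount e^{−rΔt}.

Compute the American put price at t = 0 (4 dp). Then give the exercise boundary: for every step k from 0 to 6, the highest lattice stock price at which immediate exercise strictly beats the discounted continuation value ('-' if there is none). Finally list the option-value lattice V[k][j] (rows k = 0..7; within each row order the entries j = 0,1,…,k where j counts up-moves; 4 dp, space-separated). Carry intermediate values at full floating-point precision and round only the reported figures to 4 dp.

price = 62.4046
boundary = - - 62.6051 50.0715 62.6051 78.2762 97.8700
tree:
62.4046
75.9822 46.3028
89.6249 59.8926 30.0781
102.1585 74.7507 42.2159 15.5112
112.1830 89.6249 57.1543 24.3227 4.8937
120.2005 102.1585 73.9538 37.0971 8.9425 0.0000
126.6128 112.1830 89.6249 54.3600 16.3413 0.0000 0.0000
131.7415 120.2005 102.1585 73.9538 29.8616 0.0000 0.0000 0.0000

Δt=0.27500  u=1.25032  d=0.79980  q=0.45111  discount=0.99698
step 7 (expiry): payoffs max(K−S,0) = 131.7415 120.2005 102.1585 73.9538 29.8616 0.0000 0.0000 0.0000
step 6: (k=6,j=0): S=25.6172, (K−S)⁺=126.6128, hold=126.1530 ⇒ V=126.6128 exercise | (k=6,j=1): S=40.0470, (K−S)⁺=112.1830, hold=111.7232 ⇒ V=112.1830 exercise | (k=6,j=2): S=62.6051, (K−S)⁺=89.6249, hold=89.1651 ⇒ V=89.6249 exercise | (k=6,j=3): S=97.8700, (K−S)⁺=54.3600, hold=53.9002 ⇒ V=54.3600 exercise | (k=6,j=4): S=152.9992, (K−S)⁺=0.0000, hold=16.3413 ⇒ V=16.3413 continue | (k=6,j=5): S=239.1821, (K−S)⁺=0.0000, hold=0.0000 ⇒ V=0.0000 continue | (k=6,j=6): S=373.9110, (K−S)⁺=0.0000, hold=0.0000 ⇒ V=0.0000 continue  boundary S*=97.8700
step 5: (k=5,j=0): S=32.0295, (K−S)⁺=120.2005, hold=119.7407 ⇒ V=120.2005 exercise | (k=5,j=1): S=50.0715, (K−S)⁺=102.1585, hold=101.6987 ⇒ V=102.1585 exercise | (k=5,j=2): S=78.2762, (K−S)⁺=73.9538, hold=73.4940 ⇒ V=73.9538 exercise | (k=5,j=3): S=122.3684, (K−S)⁺=29.8616, hold=37.0971 ⇒ V=37.0971 continue | (k=5,j=4): S=191.2973, (K−S)⁺=0.0000, hold=8.9425 ⇒ V=8.9425 continue | (k=5,j=5): S=299.0532, (K−S)⁺=0.0000, hold=0.0000 ⇒ V=0.0000 continue  boundary S*=78.2762
step 4: (k=4,j=0): S=40.0470, (K−S)⁺=112.1830, hold=111.7232 ⇒ V=112.1830 exercise | (k=4,j=1): S=62.6051, (K−S)⁺=89.6249, hold=89.1651 ⇒ V=89.6249 exercise | (k=4,j=2): S=97.8700, (K−S)⁺=54.3600, hold=57.1543 ⇒ V=57.1543 continue | (k=4,j=3): S=152.9992, (K−S)⁺=0.0000, hold=24.3227 ⇒ V=24.3227 continue | (k=4,j=4): S=239.1821, (K−S)⁺=0.0000, hold=4.8937 ⇒ V=4.8937 continue  boundary S*=62.6051
step 3: (k=3,j=0): S=50.0715, (K−S)⁺=102.1585, hold=101.6987 ⇒ V=102.1585 exercise | (k=3,j=1): S=78.2762, (K−S)⁺=73.9538, hold=74.7507 ⇒ V=74.7507 continue | (k=3,j=2): S=122.3684, (K−S)⁺=29.8616, hold=42.2159 ⇒ V=42.2159 continue | (k=3,j=3): S=191.2973, (K−S)⁺=0.0000, hold=15.5112 ⇒ V=15.5112 continue  boundary S*=50.0715
step 2: (k=2,j=0): S=62.6051, (K−S)⁺=89.6249, hold=89.5235 ⇒ V=89.6249 exercise | (k=2,j=1): S=97.8700, (K−S)⁺=54.3600, hold=59.8926 ⇒ V=59.8926 continue | (k=2,j=2): S=152.9992, (K−S)⁺=0.0000, hold=30.0781 ⇒ V=30.0781 continue  boundary S*=62.6051
step 1: (k=1,j=0): S=78.2762, (K−S)⁺=73.9538, hold=75.9822 ⇒ V=75.9822 continue | (k=1,j=1): S=122.3684, (K−S)⁺=29.8616, hold=46.3028 ⇒ V=46.3028 continue  boundary S*=-
step 0: (k=0,j=0): S=97.8700, (K−S)⁺=54.3600, hold=62.4046 ⇒ V=62.4046 continue  boundary S*=-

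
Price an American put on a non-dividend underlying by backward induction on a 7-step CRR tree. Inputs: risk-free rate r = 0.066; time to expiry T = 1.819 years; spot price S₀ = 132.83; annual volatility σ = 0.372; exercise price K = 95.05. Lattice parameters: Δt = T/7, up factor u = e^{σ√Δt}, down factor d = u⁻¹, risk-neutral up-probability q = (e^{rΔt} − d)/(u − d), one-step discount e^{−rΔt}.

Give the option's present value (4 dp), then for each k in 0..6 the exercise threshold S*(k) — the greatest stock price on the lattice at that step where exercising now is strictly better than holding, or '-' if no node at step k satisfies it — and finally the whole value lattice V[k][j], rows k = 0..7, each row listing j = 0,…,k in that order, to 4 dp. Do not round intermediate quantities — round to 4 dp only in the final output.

Δt=0.25986  u=1.20880  d=0.82726  q=0.49807  discount=0.98300
step 7 (expiry): payoffs max(K−S,0) = 59.8287 43.5844 19.8481 0.0000 0.0000 0.0000 0.0000 0.0000
step 6: (k=6,j=0): S=42.5756, (K−S)⁺=52.4744, hold=50.8581 ⇒ V=52.4744 exercise | (k=6,j=1): S=62.2118, (K−S)⁺=32.8382, hold=31.2220 ⇒ V=32.8382 exercise | (k=6,j=2): S=90.9043, (K−S)⁺=4.1457, hold=9.7929 ⇒ V=9.7929 continue | (k=6,j=3): S=132.8300, (K−S)⁺=0.0000, hold=0.0000 ⇒ V=0.0000 continue | (k=6,j=4): S=194.0921, (K−S)⁺=0.0000, hold=0.0000 ⇒ V=0.0000 continue | (k=6,j=5): S=283.6088, (K−S)⁺=0.0000, hold=0.0000 ⇒ V=0.0000 continue | (k=6,j=6): S=414.4111, (K−S)⁺=0.0000, hold=0.0000 ⇒ V=0.0000 continue  boundary S*=62.2118
step 5: (k=5,j=0): S=51.4656, (K−S)⁺=43.5844, hold=41.9682 ⇒ V=43.5844 exercise | (k=5,j=1): S=75.2019, (K−S)⁺=19.8481, hold=20.9968 ⇒ V=20.9968 continue | (k=5,j=2): S=109.8855, (K−S)⁺=0.0000, hold=4.8318 ⇒ V=4.8318 continue | (k=5,j=3): S=160.5654, (K−S)⁺=0.0000, hold=0.0000 ⇒ V=0.0000 continue | (k=5,j=4): S=234.6193, (K−S)⁺=0.0000, hold=0.0000 ⇒ V=0.0000 continue | (k=5,j=5): S=342.8274, (K−S)⁺=0.0000, hold=0.0000 ⇒ V=0.0000 continue  boundary S*=51.4656
step 4: (k=4,j=0): S=62.2118, (K−S)⁺=32.8382, hold=31.7843 ⇒ V=32.8382 exercise | (k=4,j=1): S=90.9043, (K−S)⁺=4.1457, hold=12.7253 ⇒ V=12.7253 continue | (k=4,j=2): S=132.8300, (K−S)⁺=0.0000, hold=2.3840 ⇒ V=2.3840 continue | (k=4,j=3): S=194.0921, (K−S)⁺=0.0000, hold=0.0000 ⇒ V=0.0000 continue | (k=4,j=4): S=283.6088, (K−S)⁺=0.0000, hold=0.0000 ⇒ V=0.0000 continue  boundary S*=62.2118
step 3: (k=3,j=0): S=75.2019, (K−S)⁺=19.8481, hold=22.4325 ⇒ V=22.4325 continue | (k=3,j=1): S=109.8855, (K−S)⁺=0.0000, hold=7.4458 ⇒ V=7.4458 continue | (k=3,j=2): S=160.5654, (K−S)⁺=0.0000, hold=1.1762 ⇒ V=1.1762 continue | (k=3,j=3): S=234.6193, (K−S)⁺=0.0000, hold=0.0000 ⇒ V=0.0000 continue  boundary S*=-
step 2: (k=2,j=0): S=90.9043, (K−S)⁺=4.1457, hold=14.7135 ⇒ V=14.7135 continue | (k=2,j=1): S=132.8300, (K−S)⁺=0.0000, hold=4.2496 ⇒ V=4.2496 continue | (k=2,j=2): S=194.0921, (K−S)⁺=0.0000, hold=0.5803 ⇒ V=0.5803 continue  boundary S*=-
step 1: (k=1,j=0): S=109.8855, (K−S)⁺=0.0000, hold=9.3401 ⇒ V=9.3401 continue | (k=1,j=1): S=160.5654, (K−S)⁺=0.0000, hold=2.3808 ⇒ V=2.3808 continue  boundary S*=-
step 0: (k=0,j=0): S=132.8300, (K−S)⁺=0.0000, hold=5.7740 ⇒ V=5.7740 continue  boundary S*=-

price = 5.7740
boundary = - - - - 62.2118 51.4656 62.2118
tree:
5.7740
9.3401 2.3808
14.7135 4.2496 0.5803
22.4325 7.4458 1.1762 0.0000
32.8382 12.7253 2.3840 0.0000 0.0000
43.5844 20.9968 4.8318 0.0000 0.0000 0.0000
52.4744 32.8382 9.7929 0.0000 0.0000 0.0000 0.0000
59.8287 43.5844 19.8481 0.0000 0.0000 0.0000 0.0000 0.0000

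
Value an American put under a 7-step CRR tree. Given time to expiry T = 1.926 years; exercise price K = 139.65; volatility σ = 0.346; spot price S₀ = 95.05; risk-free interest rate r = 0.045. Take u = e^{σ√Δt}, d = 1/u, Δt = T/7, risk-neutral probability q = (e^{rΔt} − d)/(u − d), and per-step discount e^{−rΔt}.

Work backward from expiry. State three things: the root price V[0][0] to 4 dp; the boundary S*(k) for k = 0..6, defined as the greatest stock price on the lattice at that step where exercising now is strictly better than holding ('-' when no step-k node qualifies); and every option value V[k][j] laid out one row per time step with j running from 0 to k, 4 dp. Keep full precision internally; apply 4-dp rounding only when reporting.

Δt=0.27514  u=1.19900  d=0.83403  q=0.48889  discount=0.98769
step 7 (expiry): payoffs max(K−S,0) = 112.9686 101.2926 84.5070 60.3759 25.6847 0.0000 0.0000 0.0000
step 6: (k=6,j=0): S=31.9911, (K−S)⁺=107.6589, hold=105.9405 ⇒ V=107.6589 exercise | (k=6,j=1): S=45.9907, (K−S)⁺=93.6593, hold=91.9409 ⇒ V=93.6593 exercise | (k=6,j=2): S=66.1167, (K−S)⁺=73.5333, hold=71.8149 ⇒ V=73.5333 exercise | (k=6,j=3): S=95.0500, (K−S)⁺=44.6000, hold=42.8816 ⇒ V=44.6000 exercise | (k=6,j=4): S=136.6448, (K−S)⁺=3.0052, hold=12.9663 ⇒ V=12.9663 continue | (k=6,j=5): S=196.4420, (K−S)⁺=0.0000, hold=0.0000 ⇒ V=0.0000 continue | (k=6,j=6): S=282.4070, (K−S)⁺=0.0000, hold=0.0000 ⇒ V=0.0000 continue  boundary S*=95.0500
step 5: (k=5,j=0): S=38.3574, (K−S)⁺=101.2926, hold=99.5742 ⇒ V=101.2926 exercise | (k=5,j=1): S=55.1430, (K−S)⁺=84.5070, hold=82.7886 ⇒ V=84.5070 exercise | (k=5,j=2): S=79.2741, (K−S)⁺=60.3759, hold=58.6575 ⇒ V=60.3759 exercise | (k=5,j=3): S=113.9653, (K−S)⁺=25.6847, hold=28.7762 ⇒ V=28.7762 continue | (k=5,j=4): S=163.8377, (K−S)⁺=0.0000, hold=6.5457 ⇒ V=6.5457 continue | (k=5,j=5): S=235.5347, (K−S)⁺=0.0000, hold=0.0000 ⇒ V=0.0000 continue  boundary S*=79.2741
step 4: (k=4,j=0): S=45.9907, (K−S)⁺=93.6593, hold=91.9409 ⇒ V=93.6593 exercise | (k=4,j=1): S=66.1167, (K−S)⁺=73.5333, hold=71.8149 ⇒ V=73.5333 exercise | (k=4,j=2): S=95.0500, (K−S)⁺=44.6000, hold=44.3744 ⇒ V=44.6000 exercise | (k=4,j=3): S=136.6448, (K−S)⁺=3.0052, hold=17.6877 ⇒ V=17.6877 continue | (k=4,j=4): S=196.4420, (K−S)⁺=0.0000, hold=3.3044 ⇒ V=3.3044 continue  boundary S*=95.0500
step 3: (k=3,j=0): S=55.1430, (K−S)⁺=84.5070, hold=82.7886 ⇒ V=84.5070 exercise | (k=3,j=1): S=79.2741, (K−S)⁺=60.3759, hold=58.6575 ⇒ V=60.3759 exercise | (k=3,j=2): S=113.9653, (K−S)⁺=25.6847, hold=31.0560 ⇒ V=31.0560 continue | (k=3,j=3): S=163.8377, (K−S)⁺=0.0000, hold=10.5248 ⇒ V=10.5248 continue  boundary S*=79.2741
step 2: (k=2,j=0): S=66.1167, (K−S)⁺=73.5333, hold=71.8149 ⇒ V=73.5333 exercise | (k=2,j=1): S=95.0500, (K−S)⁺=44.6000, hold=45.4753 ⇒ V=45.4753 continue | (k=2,j=2): S=136.6448, (K−S)⁺=3.0052, hold=20.7599 ⇒ V=20.7599 continue  boundary S*=66.1167
step 1: (k=1,j=0): S=79.2741, (K−S)⁺=60.3759, hold=59.0801 ⇒ V=60.3759 exercise | (k=1,j=1): S=113.9653, (K−S)⁺=25.6847, hold=32.9814 ⇒ V=32.9814 continue  boundary S*=79.2741
step 0: (k=0,j=0): S=95.0500, (K−S)⁺=44.6000, hold=46.4050 ⇒ V=46.4050 continue  boundary S*=-

price = 46.4050
boundary = - 79.2741 66.1167 79.2741 95.0500 79.2741 95.0500
tree:
46.4050
60.3759 32.9814
73.5333 45.4753 20.7599
84.5070 60.3759 31.0560 10.5248
93.6593 73.5333 44.6000 17.6877 3.3044
101.2926 84.5070 60.3759 28.7762 6.5457 0.0000
107.6589 93.6593 73.5333 44.6000 12.9663 0.0000 0.0000
112.9686 101.2926 84.5070 60.3759 25.6847 0.0000 0.0000 0.0000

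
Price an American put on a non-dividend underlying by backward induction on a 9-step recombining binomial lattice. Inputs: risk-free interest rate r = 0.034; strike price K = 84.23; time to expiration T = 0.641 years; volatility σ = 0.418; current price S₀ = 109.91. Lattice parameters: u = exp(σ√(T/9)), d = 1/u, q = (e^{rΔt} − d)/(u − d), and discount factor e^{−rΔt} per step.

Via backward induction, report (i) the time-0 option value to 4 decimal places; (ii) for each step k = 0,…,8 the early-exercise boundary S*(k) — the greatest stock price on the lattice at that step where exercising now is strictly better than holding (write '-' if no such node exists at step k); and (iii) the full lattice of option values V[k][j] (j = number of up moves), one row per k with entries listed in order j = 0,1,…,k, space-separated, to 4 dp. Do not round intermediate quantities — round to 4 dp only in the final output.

price = 3.6176
boundary = - - - - - - 56.2800 62.9218 70.3475
tree:
3.6176
5.4553 1.6687
8.0478 2.7075 0.5650
11.5699 4.3179 0.9973 0.1050
16.1333 6.7431 1.7434 0.2037 0.0000
21.6949 10.2608 3.0114 0.3949 0.0000 0.0000
27.9500 15.1080 5.1234 0.7657 0.0000 0.0000 0.0000
33.8907 21.3082 8.5469 1.4845 0.0000 0.0000 0.0000 0.0000
39.2044 27.9500 13.8825 2.8782 0.0000 0.0000 0.0000 0.0000 0.0000
43.9571 33.8907 21.3082 5.5805 0.0000 0.0000 0.0000 0.0000 0.0000 0.0000

Δt=0.07122  u=1.11801  d=0.89444  q=0.48298  discount=0.99758
step 9 (expiry): payoffs max(K−S,0) = 43.9571 33.8907 21.3082 5.5805 0.0000 0.0000 0.0000 0.0000 0.0000 0.0000
step 8: (k=8,j=0): S=45.0256, (K−S)⁺=39.2044, hold=39.0006 ⇒ V=39.2044 exercise | (k=8,j=1): S=56.2800, (K−S)⁺=27.9500, hold=27.7463 ⇒ V=27.9500 exercise | (k=8,j=2): S=70.3475, (K−S)⁺=13.8825, hold=13.6788 ⇒ V=13.8825 exercise | (k=8,j=3): S=87.9312, (K−S)⁺=0.0000, hold=2.8782 ⇒ V=2.8782 continue | (k=8,j=4): S=109.9100, (K−S)⁺=0.0000, hold=0.0000 ⇒ V=0.0000 continue | (k=8,j=5): S=137.3825, (K−S)⁺=0.0000, hold=0.0000 ⇒ V=0.0000 continue | (k=8,j=6): S=171.7220, (K−S)⁺=0.0000, hold=0.0000 ⇒ V=0.0000 continue | (k=8,j=7): S=214.6447, (K−S)⁺=0.0000, hold=0.0000 ⇒ V=0.0000 continue | (k=8,j=8): S=268.2962, (K−S)⁺=0.0000, hold=0.0000 ⇒ V=0.0000 continue  boundary S*=70.3475
step 7: (k=7,j=0): S=50.3393, (K−S)⁺=33.8907, hold=33.6870 ⇒ V=33.8907 exercise | (k=7,j=1): S=62.9218, (K−S)⁺=21.3082, hold=21.1044 ⇒ V=21.3082 exercise | (k=7,j=2): S=78.6495, (K−S)⁺=5.5805, hold=8.5469 ⇒ V=8.5469 continue | (k=7,j=3): S=98.3083, (K−S)⁺=0.0000, hold=1.4845 ⇒ V=1.4845 continue | (k=7,j=4): S=122.8809, (K−S)⁺=0.0000, hold=0.0000 ⇒ V=0.0000 continue | (k=7,j=5): S=153.5956, (K−S)⁺=0.0000, hold=0.0000 ⇒ V=0.0000 continue | (k=7,j=6): S=191.9875, (K−S)⁺=0.0000, hold=0.0000 ⇒ V=0.0000 continue | (k=7,j=7): S=239.9757, (K−S)⁺=0.0000, hold=0.0000 ⇒ V=0.0000 continue  boundary S*=62.9218
step 6: (k=6,j=0): S=56.2800, (K−S)⁺=27.9500, hold=27.7463 ⇒ V=27.9500 exercise | (k=6,j=1): S=70.3475, (K−S)⁺=13.8825, hold=15.1080 ⇒ V=15.1080 continue | (k=6,j=2): S=87.9312, (K−S)⁺=0.0000, hold=5.1234 ⇒ V=5.1234 continue | (k=6,j=3): S=109.9100, (K−S)⁺=0.0000, hold=0.7657 ⇒ V=0.7657 continue | (k=6,j=4): S=137.3825, (K−S)⁺=0.0000, hold=0.0000 ⇒ V=0.0000 continue | (k=6,j=5): S=171.7220, (K−S)⁺=0.0000, hold=0.0000 ⇒ V=0.0000 continue | (k=6,j=6): S=214.6447, (K−S)⁺=0.0000, hold=0.0000 ⇒ V=0.0000 continue  boundary S*=56.2800
step 5: (k=5,j=0): S=62.9218, (K−S)⁺=21.3082, hold=21.6949 ⇒ V=21.6949 continue | (k=5,j=1): S=78.6495, (K−S)⁺=5.5805, hold=10.2608 ⇒ V=10.2608 continue | (k=5,j=2): S=98.3083, (K−S)⁺=0.0000, hold=3.0114 ⇒ V=3.0114 continue | (k=5,j=3): S=122.8809, (K−S)⁺=0.0000, hold=0.3949 ⇒ V=0.3949 continue | (k=5,j=4): S=153.5956, (K−S)⁺=0.0000, hold=0.0000 ⇒ V=0.0000 continue | (k=5,j=5): S=191.9875, (K−S)⁺=0.0000, hold=0.0000 ⇒ V=0.0000 continue  boundary S*=-
step 4: (k=4,j=0): S=70.3475, (K−S)⁺=13.8825, hold=16.1333 ⇒ V=16.1333 continue | (k=4,j=1): S=87.9312, (K−S)⁺=0.0000, hold=6.7431 ⇒ V=6.7431 continue | (k=4,j=2): S=109.9100, (K−S)⁺=0.0000, hold=1.7434 ⇒ V=1.7434 continue | (k=4,j=3): S=137.3825, (K−S)⁺=0.0000, hold=0.2037 ⇒ V=0.2037 continue | (k=4,j=4): S=171.7220, (K−S)⁺=0.0000, hold=0.0000 ⇒ V=0.0000 continue  boundary S*=-
step 3: (k=3,j=0): S=78.6495, (K−S)⁺=5.5805, hold=11.5699 ⇒ V=11.5699 continue | (k=3,j=1): S=98.3083, (K−S)⁺=0.0000, hold=4.3179 ⇒ V=4.3179 continue | (k=3,j=2): S=122.8809, (K−S)⁺=0.0000, hold=0.9973 ⇒ V=0.9973 continue | (k=3,j=3): S=153.5956, (K−S)⁺=0.0000, hold=0.1050 ⇒ V=0.1050 continue  boundary S*=-
step 2: (k=2,j=0): S=87.9312, (K−S)⁺=0.0000, hold=8.0478 ⇒ V=8.0478 continue | (k=2,j=1): S=109.9100, (K−S)⁺=0.0000, hold=2.7075 ⇒ V=2.7075 continue | (k=2,j=2): S=137.3825, (K−S)⁺=0.0000, hold=0.5650 ⇒ V=0.5650 continue  boundary S*=-
step 1: (k=1,j=0): S=98.3083, (K−S)⁺=0.0000, hold=5.4553 ⇒ V=5.4553 continue | (k=1,j=1): S=122.8809, (K−S)⁺=0.0000, hold=1.6687 ⇒ V=1.6687 continue  boundary S*=-
step 0: (k=0,j=0): S=109.9100, (K−S)⁺=0.0000, hold=3.6176 ⇒ V=3.6176 continue  boundary S*=-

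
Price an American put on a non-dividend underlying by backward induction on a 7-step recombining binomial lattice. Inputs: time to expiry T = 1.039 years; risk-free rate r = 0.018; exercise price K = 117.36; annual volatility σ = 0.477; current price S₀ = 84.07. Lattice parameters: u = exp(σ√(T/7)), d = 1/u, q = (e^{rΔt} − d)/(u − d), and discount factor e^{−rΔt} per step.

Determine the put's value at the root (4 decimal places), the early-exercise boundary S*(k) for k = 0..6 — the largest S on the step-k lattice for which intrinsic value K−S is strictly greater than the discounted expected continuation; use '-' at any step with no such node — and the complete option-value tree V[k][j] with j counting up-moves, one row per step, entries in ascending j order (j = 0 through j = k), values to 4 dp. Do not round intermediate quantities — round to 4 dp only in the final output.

params: Δt=0.14843 u=1.20174 d=0.83213 q=0.46142 e^(-rΔt)=0.99733
t_7 payoffs: 94.1345 83.8181 68.9195 47.4031 16.3297 0.0000 0.0000 0.0000
t_6: node(6,0) S=27.9111 payoff=89.4489 vs cont=89.1358 → 89.4489 [stop]  node(6,1) S=40.3086 payoff=77.0514 vs cont=76.7382 → 77.0514 [stop]  node(6,2) S=58.2129 payoff=59.1471 vs cont=58.8339 → 59.1471 [stop]  node(6,3) S=84.0700 payoff=33.2900 vs cont=32.9769 → 33.2900 [stop]  node(6,4) S=121.4123 payoff=0.0000 vs cont=8.7713 → 8.7713 [wait]  node(6,5) S=175.3412 payoff=0.0000 vs cont=0.0000 → 0.0000 [wait]  node(6,6) S=253.2244 payoff=0.0000 vs cont=0.0000 → 0.0000 [wait]  ⇒ S*(6)=84.0700
t_5: node(5,0) S=33.5419 payoff=83.8181 vs cont=83.5050 → 83.8181 [stop]  node(5,1) S=48.4405 payoff=68.9195 vs cont=68.6063 → 68.9195 [stop]  node(5,2) S=69.9569 payoff=47.4031 vs cont=47.0900 → 47.4031 [stop]  node(5,3) S=101.0303 payoff=16.3297 vs cont=21.9178 → 21.9178 [wait]  node(5,4) S=145.9061 payoff=0.0000 vs cont=4.7114 → 4.7114 [wait]  node(5,5) S=210.7147 payoff=0.0000 vs cont=0.0000 → 0.0000 [wait]  ⇒ S*(5)=69.9569
t_4: node(4,0) S=40.3086 payoff=77.0514 vs cont=76.7382 → 77.0514 [stop]  node(4,1) S=58.2129 payoff=59.1471 vs cont=58.8339 → 59.1471 [stop]  node(4,2) S=84.0700 payoff=33.2900 vs cont=35.5485 → 35.5485 [wait]  node(4,3) S=121.4123 payoff=0.0000 vs cont=13.9411 → 13.9411 [wait]  node(4,4) S=175.3412 payoff=0.0000 vs cont=2.5307 → 2.5307 [wait]  ⇒ S*(4)=58.2129
t_3: node(3,0) S=48.4405 payoff=68.9195 vs cont=68.6063 → 68.9195 [stop]  node(3,1) S=69.9569 payoff=47.4031 vs cont=48.1294 → 48.1294 [wait]  node(3,2) S=101.0303 payoff=16.3297 vs cont=25.5101 → 25.5101 [wait]  node(3,3) S=145.9061 payoff=0.0000 vs cont=8.6529 → 8.6529 [wait]  ⇒ S*(3)=48.4405
t_2: node(2,0) S=58.2129 payoff=59.1471 vs cont=59.1681 → 59.1681 [wait]  node(2,1) S=84.0700 payoff=33.2900 vs cont=37.5917 → 37.5917 [wait]  node(2,2) S=121.4123 payoff=0.0000 vs cont=17.6845 → 17.6845 [wait]  ⇒ S*(2)=-
t_1: node(1,0) S=69.9569 payoff=47.4031 vs cont=49.0809 → 49.0809 [wait]  node(1,1) S=101.0303 payoff=16.3297 vs cont=28.3302 → 28.3302 [wait]  ⇒ S*(1)=-
t_0: node(0,0) S=84.0700 payoff=33.2900 vs cont=39.4007 → 39.4007 [wait]  ⇒ S*(0)=-

price = 39.4007
boundary = - - - 48.4405 58.2129 69.9569 84.0700
tree:
39.4007
49.0809 28.3302
59.1681 37.5917 17.6845
68.9195 48.1294 25.5101 8.6529
77.0514 59.1471 35.5485 13.9411 2.5307
83.8181 68.9195 47.4031 21.9178 4.7114 0.0000
89.4489 77.0514 59.1471 33.2900 8.7713 0.0000 0.0000
94.1345 83.8181 68.9195 47.4031 16.3297 0.0000 0.0000 0.0000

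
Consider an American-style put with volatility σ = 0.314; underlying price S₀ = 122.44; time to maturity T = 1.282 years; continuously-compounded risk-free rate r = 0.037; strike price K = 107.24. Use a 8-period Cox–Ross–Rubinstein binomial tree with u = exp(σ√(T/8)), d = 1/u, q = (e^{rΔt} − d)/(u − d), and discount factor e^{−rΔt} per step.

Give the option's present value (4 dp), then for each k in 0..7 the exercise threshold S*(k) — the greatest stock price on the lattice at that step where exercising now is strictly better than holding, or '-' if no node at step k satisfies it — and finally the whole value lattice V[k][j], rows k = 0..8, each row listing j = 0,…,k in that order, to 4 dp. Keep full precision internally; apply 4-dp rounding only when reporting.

params: Δt=0.16025 u=1.13394 d=0.88188 q=0.49221 e^(-rΔt)=0.99409
t_8 payoffs: 62.4477 49.6452 33.1835 12.0167 0.0000 0.0000 0.0000 0.0000 0.0000
t_7: node(7,0) S=50.7918 payoff=56.4482 vs cont=55.8142 → 56.4482 [stop]  node(7,1) S=65.3091 payoff=41.9309 vs cont=41.2970 → 41.9309 [stop]  node(7,2) S=83.9756 payoff=23.2644 vs cont=22.6304 → 23.2644 [stop]  node(7,3) S=107.9775 payoff=0.0000 vs cont=6.0659 → 6.0659 [wait]  node(7,4) S=138.8396 payoff=0.0000 vs cont=0.0000 → 0.0000 [wait]  node(7,5) S=178.5226 payoff=0.0000 vs cont=0.0000 → 0.0000 [wait]  node(7,6) S=229.5479 payoff=0.0000 vs cont=0.0000 → 0.0000 [wait]  node(7,7) S=295.1571 payoff=0.0000 vs cont=0.0000 → 0.0000 [wait]  ⇒ S*(7)=83.9756
t_6: node(6,0) S=57.5948 payoff=49.6452 vs cont=49.0112 → 49.6452 [stop]  node(6,1) S=74.0565 payoff=33.1835 vs cont=32.5495 → 33.1835 [stop]  node(6,2) S=95.2233 payoff=12.0167 vs cont=14.7116 → 14.7116 [wait]  node(6,3) S=122.4400 payoff=0.0000 vs cont=3.0620 → 3.0620 [wait]  node(6,4) S=157.4357 payoff=0.0000 vs cont=0.0000 → 0.0000 [wait]  node(6,5) S=202.4339 payoff=0.0000 vs cont=0.0000 → 0.0000 [wait]  node(6,6) S=260.2934 payoff=0.0000 vs cont=0.0000 → 0.0000 [wait]  ⇒ S*(6)=74.0565
t_5: node(5,0) S=65.3091 payoff=41.9309 vs cont=41.2970 → 41.9309 [stop]  node(5,1) S=83.9756 payoff=23.2644 vs cont=23.9490 → 23.9490 [wait]  node(5,2) S=107.9775 payoff=0.0000 vs cont=8.9245 → 8.9245 [wait]  node(5,3) S=138.8396 payoff=0.0000 vs cont=1.5457 → 1.5457 [wait]  node(5,4) S=178.5226 payoff=0.0000 vs cont=0.0000 → 0.0000 [wait]  node(5,5) S=229.5479 payoff=0.0000 vs cont=0.0000 → 0.0000 [wait]  ⇒ S*(5)=65.3091
t_4: node(4,0) S=74.0565 payoff=33.1835 vs cont=32.8845 → 33.1835 [stop]  node(4,1) S=95.2233 payoff=12.0167 vs cont=16.4559 → 16.4559 [wait]  node(4,2) S=122.4400 payoff=0.0000 vs cont=5.2613 → 5.2613 [wait]  node(4,3) S=157.4357 payoff=0.0000 vs cont=0.7802 → 0.7802 [wait]  node(4,4) S=202.4339 payoff=0.0000 vs cont=0.0000 → 0.0000 [wait]  ⇒ S*(4)=74.0565
t_3: node(3,0) S=83.9756 payoff=23.2644 vs cont=24.8025 → 24.8025 [wait]  node(3,1) S=107.9775 payoff=0.0000 vs cont=10.8811 → 10.8811 [wait]  node(3,2) S=138.8396 payoff=0.0000 vs cont=3.0376 → 3.0376 [wait]  node(3,3) S=178.5226 payoff=0.0000 vs cont=0.3938 → 0.3938 [wait]  ⇒ S*(3)=-
t_2: node(2,0) S=95.2233 payoff=12.0167 vs cont=17.8441 → 17.8441 [wait]  node(2,1) S=122.4400 payoff=0.0000 vs cont=6.9789 → 6.9789 [wait]  node(2,2) S=157.4357 payoff=0.0000 vs cont=1.7260 → 1.7260 [wait]  ⇒ S*(2)=-
t_1: node(1,0) S=107.9775 payoff=0.0000 vs cont=12.4223 → 12.4223 [wait]  node(1,1) S=138.8396 payoff=0.0000 vs cont=4.3674 → 4.3674 [wait]  ⇒ S*(1)=-
t_0: node(0,0) S=122.4400 payoff=0.0000 vs cont=8.4076 → 8.4076 [wait]  ⇒ S*(0)=-

price = 8.4076
boundary = - - - - 74.0565 65.3091 74.0565 83.9756
tree:
8.4076
12.4223 4.3674
17.8441 6.9789 1.7260
24.8025 10.8811 3.0376 0.3938
33.1835 16.4559 5.2613 0.7802 0.0000
41.9309 23.9490 8.9245 1.5457 0.0000 0.0000
49.6452 33.1835 14.7116 3.0620 0.0000 0.0000 0.0000
56.4482 41.9309 23.2644 6.0659 0.0000 0.0000 0.0000 0.0000
62.4477 49.6452 33.1835 12.0167 0.0000 0.0000 0.0000 0.0000 0.0000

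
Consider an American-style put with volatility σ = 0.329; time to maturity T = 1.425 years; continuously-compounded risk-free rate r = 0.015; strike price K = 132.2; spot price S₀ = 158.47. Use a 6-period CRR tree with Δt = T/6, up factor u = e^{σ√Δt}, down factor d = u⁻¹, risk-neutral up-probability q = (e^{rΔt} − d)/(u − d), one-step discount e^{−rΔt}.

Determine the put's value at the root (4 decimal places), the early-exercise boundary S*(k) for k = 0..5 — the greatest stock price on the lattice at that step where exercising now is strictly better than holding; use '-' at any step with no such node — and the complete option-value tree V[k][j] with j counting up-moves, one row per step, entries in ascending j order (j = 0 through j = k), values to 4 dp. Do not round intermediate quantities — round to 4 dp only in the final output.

price = 11.6464
boundary = - - - - 83.4482 97.9602
tree:
11.6464
17.5253 5.1341
25.6293 8.5592 1.3274
36.1626 13.9970 2.5186 0.0000
48.7518 22.3018 4.7787 0.0000 0.0000
61.1139 34.2398 9.0672 0.0000 0.0000 0.0000
71.6447 48.7518 17.2042 0.0000 0.0000 0.0000 0.0000

Δt=0.23750  u=1.17390  d=0.85186  q=0.47108  discount=0.99644
step 6 (expiry): payoffs max(K−S,0) = 71.6447 48.7518 17.2042 0.0000 0.0000 0.0000 0.0000
step 5: (k=5,j=0): S=71.0861, (K−S)⁺=61.1139, hold=60.6438 ⇒ V=61.1139 exercise | (k=5,j=1): S=97.9602, (K−S)⁺=34.2398, hold=33.7697 ⇒ V=34.2398 exercise | (k=5,j=2): S=134.9940, (K−S)⁺=0.0000, hold=9.0672 ⇒ V=9.0672 continue | (k=5,j=3): S=186.0285, (K−S)⁺=0.0000, hold=0.0000 ⇒ V=0.0000 continue | (k=5,j=4): S=256.3566, (K−S)⁺=0.0000, hold=0.0000 ⇒ V=0.0000 continue | (k=5,j=5): S=353.2723, (K−S)⁺=0.0000, hold=0.0000 ⇒ V=0.0000 continue  boundary S*=97.9602
step 4: (k=4,j=0): S=83.4482, (K−S)⁺=48.7518, hold=48.2817 ⇒ V=48.7518 exercise | (k=4,j=1): S=114.9958, (K−S)⁺=17.2042, hold=22.3018 ⇒ V=22.3018 continue | (k=4,j=2): S=158.4700, (K−S)⁺=0.0000, hold=4.7787 ⇒ V=4.7787 continue | (k=4,j=3): S=218.3796, (K−S)⁺=0.0000, hold=0.0000 ⇒ V=0.0000 continue | (k=4,j=4): S=300.9380, (K−S)⁺=0.0000, hold=0.0000 ⇒ V=0.0000 continue  boundary S*=83.4482
step 3: (k=3,j=0): S=97.9602, (K−S)⁺=34.2398, hold=36.1626 ⇒ V=36.1626 continue | (k=3,j=1): S=134.9940, (K−S)⁺=0.0000, hold=13.9970 ⇒ V=13.9970 continue | (k=3,j=2): S=186.0285, (K−S)⁺=0.0000, hold=2.5186 ⇒ V=2.5186 continue | (k=3,j=3): S=256.3566, (K−S)⁺=0.0000, hold=0.0000 ⇒ V=0.0000 continue  boundary S*=-
step 2: (k=2,j=0): S=114.9958, (K−S)⁺=17.2042, hold=25.6293 ⇒ V=25.6293 continue | (k=2,j=1): S=158.4700, (K−S)⁺=0.0000, hold=8.5592 ⇒ V=8.5592 continue | (k=2,j=2): S=218.3796, (K−S)⁺=0.0000, hold=1.3274 ⇒ V=1.3274 continue  boundary S*=-
step 1: (k=1,j=0): S=134.9940, (K−S)⁺=0.0000, hold=17.5253 ⇒ V=17.5253 continue | (k=1,j=1): S=186.0285, (K−S)⁺=0.0000, hold=5.1341 ⇒ V=5.1341 continue  boundary S*=-
step 0: (k=0,j=0): S=158.4700, (K−S)⁺=0.0000, hold=11.6464 ⇒ V=11.6464 continue  boundary S*=-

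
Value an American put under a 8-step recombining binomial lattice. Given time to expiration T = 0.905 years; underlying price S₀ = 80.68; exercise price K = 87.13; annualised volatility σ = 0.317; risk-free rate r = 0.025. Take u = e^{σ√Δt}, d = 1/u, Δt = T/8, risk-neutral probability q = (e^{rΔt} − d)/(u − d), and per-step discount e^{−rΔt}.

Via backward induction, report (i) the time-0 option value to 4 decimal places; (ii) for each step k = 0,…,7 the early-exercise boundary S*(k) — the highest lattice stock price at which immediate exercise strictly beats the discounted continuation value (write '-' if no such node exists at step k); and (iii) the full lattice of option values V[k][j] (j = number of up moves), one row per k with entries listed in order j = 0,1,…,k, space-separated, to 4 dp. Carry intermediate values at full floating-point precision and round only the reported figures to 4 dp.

Δt=0.11313, u=1.11251, d=0.89887, q=0.48663, disc=e^(-rΔt)=0.99718
k=8 terminal: V=max(K-S,0) → 52.7481 44.5761 34.4619 21.9436 6.4500 0.0000 0.0000 0.0000 0.0000
k=7: j=0 S=38.2503 intr=48.8797 cont=48.6337 V=48.8797[EX]; j=1 S=47.3417 intr=39.7883 cont=39.5423 V=39.7883[EX]; j=2 S=58.5939 intr=28.5361 cont=28.2900 V=28.5361[EX]; j=3 S=72.5206 intr=14.6094 cont=14.3633 V=14.6094[EX]; j=4 S=89.7574 intr=0.0000 cont=3.3019 V=3.3019[hold]; j=5 S=111.0911 intr=0.0000 cont=0.0000 V=0.0000[hold]; j=6 S=137.4954 intr=0.0000 cont=0.0000 V=0.0000[hold]; j=7 S=170.1755 intr=0.0000 cont=0.0000 V=0.0000[hold]  S*(7)=72.5206
k=6: j=0 S=42.5539 intr=44.5761 cont=44.3301 V=44.5761[EX]; j=1 S=52.6681 intr=34.4619 cont=34.2158 V=34.4619[EX]; j=2 S=65.1864 intr=21.9436 cont=21.6975 V=21.9436[EX]; j=3 S=80.6800 intr=6.4500 cont=9.0812 V=9.0812[hold]; j=4 S=99.8562 intr=0.0000 cont=1.6903 V=1.6903[hold]; j=5 S=123.5901 intr=0.0000 cont=0.0000 V=0.0000[hold]; j=6 S=152.9652 intr=0.0000 cont=0.0000 V=0.0000[hold]  S*(6)=65.1864
k=5: j=0 S=47.3417 intr=39.7883 cont=39.5423 V=39.7883[EX]; j=1 S=58.5939 intr=28.5361 cont=28.2900 V=28.5361[EX]; j=2 S=72.5206 intr=14.6094 cont=15.6401 V=15.6401[hold]; j=3 S=89.7574 intr=0.0000 cont=5.4691 V=5.4691[hold]; j=4 S=111.0911 intr=0.0000 cont=0.8653 V=0.8653[hold]; j=5 S=137.4954 intr=0.0000 cont=0.0000 V=0.0000[hold]  S*(5)=58.5939
k=4: j=0 S=52.6681 intr=34.4619 cont=34.2158 V=34.4619[EX]; j=1 S=65.1864 intr=21.9436 cont=22.1977 V=22.1977[hold]; j=2 S=80.6800 intr=6.4500 cont=10.6604 V=10.6604[hold]; j=3 S=99.8562 intr=0.0000 cont=3.2197 V=3.2197[hold]; j=4 S=123.5901 intr=0.0000 cont=0.4430 V=0.4430[hold]  S*(4)=52.6681
k=3: j=0 S=58.5939 intr=28.5361 cont=28.4133 V=28.5361[EX]; j=1 S=72.5206 intr=14.6094 cont=16.5365 V=16.5365[hold]; j=2 S=89.7574 intr=0.0000 cont=7.0197 V=7.0197[hold]; j=3 S=111.0911 intr=0.0000 cont=1.8632 V=1.8632[hold]  S*(3)=58.5939
k=2: j=0 S=65.1864 intr=21.9436 cont=22.6327 V=22.6327[hold]; j=1 S=80.6800 intr=6.4500 cont=11.8717 V=11.8717[hold]; j=2 S=99.8562 intr=0.0000 cont=4.4976 V=4.4976[hold]  S*(2)=-
k=1: j=0 S=72.5206 intr=14.6094 cont=17.3470 V=17.3470[hold]; j=1 S=89.7574 intr=0.0000 cont=8.2599 V=8.2599[hold]  S*(1)=-
k=0: j=0 S=80.6800 intr=6.4500 cont=12.8885 V=12.8885[hold]  S*(0)=-

price = 12.8885
boundary = - - - 58.5939 52.6681 58.5939 65.1864 72.5206
tree:
12.8885
17.3470 8.2599
22.6327 11.8717 4.4976
28.5361 16.5365 7.0197 1.8632
34.4619 22.1977 10.6604 3.2197 0.4430
39.7883 28.5361 15.6401 5.4691 0.8653 0.0000
44.5761 34.4619 21.9436 9.0812 1.6903 0.0000 0.0000
48.8797 39.7883 28.5361 14.6094 3.3019 0.0000 0.0000 0.0000
52.7481 44.5761 34.4619 21.9436 6.4500 0.0000 0.0000 0.0000 0.0000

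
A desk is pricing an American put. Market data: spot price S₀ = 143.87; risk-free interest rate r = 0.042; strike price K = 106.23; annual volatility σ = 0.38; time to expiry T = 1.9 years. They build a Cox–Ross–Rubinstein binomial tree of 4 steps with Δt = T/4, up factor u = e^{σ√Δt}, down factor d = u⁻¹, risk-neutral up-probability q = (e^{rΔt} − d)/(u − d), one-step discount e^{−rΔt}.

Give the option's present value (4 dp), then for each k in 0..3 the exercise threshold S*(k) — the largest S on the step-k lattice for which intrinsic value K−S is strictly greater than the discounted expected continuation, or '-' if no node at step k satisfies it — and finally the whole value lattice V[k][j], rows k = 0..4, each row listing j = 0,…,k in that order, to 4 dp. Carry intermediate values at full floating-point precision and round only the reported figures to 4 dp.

price = 9.6385
boundary = - - - 65.5766
tree:
9.6385
16.0543 2.8990
26.0386 5.6110 0.0000
40.6534 10.8603 0.0000 0.0000
55.7629 21.0202 0.0000 0.0000 0.0000

params: Δt=0.47500 u=1.29939 d=0.76959 q=0.47293 e^(-rΔt)=0.98025
t_4 payoffs: 55.7629 21.0202 0.0000 0.0000 0.0000
t_3: node(3,0) S=65.5766 payoff=40.6534 vs cont=38.5551 → 40.6534 [stop]  node(3,1) S=110.7210 payoff=0.0000 vs cont=10.8603 → 10.8603 [wait]  node(3,2) S=186.9436 payoff=0.0000 vs cont=0.0000 → 0.0000 [wait]  node(3,3) S=315.6395 payoff=0.0000 vs cont=0.0000 → 0.0000 [wait]  ⇒ S*(3)=65.5766
t_2: node(2,0) S=85.2098 payoff=21.0202 vs cont=26.0386 → 26.0386 [wait]  node(2,1) S=143.8700 payoff=0.0000 vs cont=5.6110 → 5.6110 [wait]  node(2,2) S=242.9131 payoff=0.0000 vs cont=0.0000 → 0.0000 [wait]  ⇒ S*(2)=-
t_1: node(1,0) S=110.7210 payoff=0.0000 vs cont=16.0543 → 16.0543 [wait]  node(1,1) S=186.9436 payoff=0.0000 vs cont=2.8990 → 2.8990 [wait]  ⇒ S*(1)=-
t_0: node(0,0) S=143.8700 payoff=0.0000 vs cont=9.6385 → 9.6385 [wait]  ⇒ S*(0)=-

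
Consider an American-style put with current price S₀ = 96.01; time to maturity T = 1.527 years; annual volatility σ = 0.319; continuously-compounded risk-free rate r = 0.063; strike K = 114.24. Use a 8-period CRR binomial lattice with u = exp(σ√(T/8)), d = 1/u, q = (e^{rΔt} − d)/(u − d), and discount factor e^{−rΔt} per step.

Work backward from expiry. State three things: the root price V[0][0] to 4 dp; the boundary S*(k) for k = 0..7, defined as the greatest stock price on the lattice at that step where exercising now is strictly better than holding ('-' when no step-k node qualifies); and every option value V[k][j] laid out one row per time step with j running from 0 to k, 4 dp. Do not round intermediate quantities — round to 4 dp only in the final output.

params: Δt=0.19087 u=1.14955 d=0.86991 q=0.50848 e^(-rΔt)=0.98805
t_8 payoffs: 82.7553 72.6342 59.2596 41.5855 18.2300 0.0000 0.0000 0.0000 0.0000
t_7: node(7,0) S=36.1932 payoff=78.0468 vs cont=76.6813 → 78.0468 [stop]  node(7,1) S=47.8279 payoff=66.4121 vs cont=65.0466 → 66.4121 [stop]  node(7,2) S=63.2027 payoff=51.0373 vs cont=49.6718 → 51.0373 [stop]  node(7,3) S=83.5198 payoff=30.7202 vs cont=29.3547 → 30.7202 [stop]  node(7,4) S=110.3681 payoff=3.8719 vs cont=8.8534 → 8.8534 [wait]  node(7,5) S=145.8470 payoff=0.0000 vs cont=0.0000 → 0.0000 [wait]  node(7,6) S=192.7311 payoff=0.0000 vs cont=0.0000 → 0.0000 [wait]  node(7,7) S=254.6864 payoff=0.0000 vs cont=0.0000 → 0.0000 [wait]  ⇒ S*(7)=83.5198
t_6: node(6,0) S=41.6058 payoff=72.6342 vs cont=71.2686 → 72.6342 [stop]  node(6,1) S=54.9804 payoff=59.2596 vs cont=57.8940 → 59.2596 [stop]  node(6,2) S=72.6545 payoff=41.5855 vs cont=40.2200 → 41.5855 [stop]  node(6,3) S=96.0100 payoff=18.2300 vs cont=19.3672 → 19.3672 [wait]  node(6,4) S=126.8734 payoff=0.0000 vs cont=4.2996 → 4.2996 [wait]  node(6,5) S=167.6582 payoff=0.0000 vs cont=0.0000 → 0.0000 [wait]  node(6,6) S=221.5536 payoff=0.0000 vs cont=0.0000 → 0.0000 [wait]  ⇒ S*(6)=72.6545
t_5: node(5,0) S=47.8279 payoff=66.4121 vs cont=65.0466 → 66.4121 [stop]  node(5,1) S=63.2027 payoff=51.0373 vs cont=49.6718 → 51.0373 [stop]  node(5,2) S=83.5198 payoff=30.7202 vs cont=29.9260 → 30.7202 [stop]  node(5,3) S=110.3681 payoff=3.8719 vs cont=11.5658 → 11.5658 [wait]  node(5,4) S=145.8470 payoff=0.0000 vs cont=2.0881 → 2.0881 [wait]  node(5,5) S=192.7311 payoff=0.0000 vs cont=0.0000 → 0.0000 [wait]  ⇒ S*(5)=83.5198
t_4: node(4,0) S=54.9804 payoff=59.2596 vs cont=57.8940 → 59.2596 [stop]  node(4,1) S=72.6545 payoff=41.5855 vs cont=40.2200 → 41.5855 [stop]  node(4,2) S=96.0100 payoff=18.2300 vs cont=20.7299 → 20.7299 [wait]  node(4,3) S=126.8734 payoff=0.0000 vs cont=6.6660 → 6.6660 [wait]  node(4,4) S=167.6582 payoff=0.0000 vs cont=1.0141 → 1.0141 [wait]  ⇒ S*(4)=72.6545
t_3: node(3,0) S=63.2027 payoff=51.0373 vs cont=49.6718 → 51.0373 [stop]  node(3,1) S=83.5198 payoff=30.7202 vs cont=30.6106 → 30.7202 [stop]  node(3,2) S=110.3681 payoff=3.8719 vs cont=13.4164 → 13.4164 [wait]  node(3,3) S=145.8470 payoff=0.0000 vs cont=3.7468 → 3.7468 [wait]  ⇒ S*(3)=83.5198
t_2: node(2,0) S=72.6545 payoff=41.5855 vs cont=40.2200 → 41.5855 [stop]  node(2,1) S=96.0100 payoff=18.2300 vs cont=21.6596 → 21.6596 [wait]  node(2,2) S=126.8734 payoff=0.0000 vs cont=8.3980 → 8.3980 [wait]  ⇒ S*(2)=72.6545
t_1: node(1,0) S=83.5198 payoff=30.7202 vs cont=31.0777 → 31.0777 [wait]  node(1,1) S=110.3681 payoff=3.8719 vs cont=14.7381 → 14.7381 [wait]  ⇒ S*(1)=-
t_0: node(0,0) S=96.0100 payoff=18.2300 vs cont=22.4973 → 22.4973 [wait]  ⇒ S*(0)=-

price = 22.4973
boundary = - - 72.6545 83.5198 72.6545 83.5198 72.6545 83.5198
tree:
22.4973
31.0777 14.7381
41.5855 21.6596 8.3980
51.0373 30.7202 13.4164 3.7468
59.2596 41.5855 20.7299 6.6660 1.0141
66.4121 51.0373 30.7202 11.5658 2.0881 0.0000
72.6342 59.2596 41.5855 19.3672 4.2996 0.0000 0.0000
78.0468 66.4121 51.0373 30.7202 8.8534 0.0000 0.0000 0.0000
82.7553 72.6342 59.2596 41.5855 18.2300 0.0000 0.0000 0.0000 0.0000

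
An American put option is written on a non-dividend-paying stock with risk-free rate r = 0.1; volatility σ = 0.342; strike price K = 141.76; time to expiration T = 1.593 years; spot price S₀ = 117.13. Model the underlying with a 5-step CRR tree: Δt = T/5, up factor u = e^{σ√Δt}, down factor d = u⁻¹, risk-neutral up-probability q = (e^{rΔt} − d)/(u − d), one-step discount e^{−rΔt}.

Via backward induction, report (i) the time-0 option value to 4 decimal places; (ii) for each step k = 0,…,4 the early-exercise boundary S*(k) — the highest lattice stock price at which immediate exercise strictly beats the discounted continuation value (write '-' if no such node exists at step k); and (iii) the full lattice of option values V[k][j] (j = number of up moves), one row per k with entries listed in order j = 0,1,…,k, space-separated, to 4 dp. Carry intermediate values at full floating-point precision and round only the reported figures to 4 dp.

price = 27.7781
boundary = - 96.5676 79.6150 96.5676 117.1300
tree:
27.7781
45.1924 14.3360
62.1450 26.0945 4.9921
76.1215 45.1924 11.0885 0.0000
87.6445 62.1450 24.6300 0.0000 0.0000
97.1445 76.1215 45.1924 0.0000 0.0000 0.0000

Δt=0.31860  u=1.21293  d=0.82445  q=0.53522  discount=0.96864
step 5 (expiry): payoffs max(K−S,0) = 97.1445 76.1215 45.1924 0.0000 0.0000 0.0000
step 4: (k=4,j=0): S=54.1155, (K−S)⁺=87.6445, hold=83.1992 ⇒ V=87.6445 exercise | (k=4,j=1): S=79.6150, (K−S)⁺=62.1450, hold=57.6997 ⇒ V=62.1450 exercise | (k=4,j=2): S=117.1300, (K−S)⁺=24.6300, hold=20.3458 ⇒ V=24.6300 exercise | (k=4,j=3): S=172.3222, (K−S)⁺=0.0000, hold=0.0000 ⇒ V=0.0000 continue | (k=4,j=4): S=253.5212, (K−S)⁺=0.0000, hold=0.0000 ⇒ V=0.0000 continue  boundary S*=117.1300
step 3: (k=3,j=0): S=65.6385, (K−S)⁺=76.1215, hold=71.6762 ⇒ V=76.1215 exercise | (k=3,j=1): S=96.5676, (K−S)⁺=45.1924, hold=40.7471 ⇒ V=45.1924 exercise | (k=3,j=2): S=142.0708, (K−S)⁺=0.0000, hold=11.0885 ⇒ V=11.0885 continue | (k=3,j=3): S=209.0151, (K−S)⁺=0.0000, hold=0.0000 ⇒ V=0.0000 continue  boundary S*=96.5676
step 2: (k=2,j=0): S=79.6150, (K−S)⁺=62.1450, hold=57.6997 ⇒ V=62.1450 exercise | (k=2,j=1): S=117.1300, (K−S)⁺=24.6300, hold=26.0945 ⇒ V=26.0945 continue | (k=2,j=2): S=172.3222, (K−S)⁺=0.0000, hold=4.9921 ⇒ V=4.9921 continue  boundary S*=79.6150
step 1: (k=1,j=0): S=96.5676, (K−S)⁺=45.1924, hold=41.5063 ⇒ V=45.1924 exercise | (k=1,j=1): S=142.0708, (K−S)⁺=0.0000, hold=14.3360 ⇒ V=14.3360 continue  boundary S*=96.5676
step 0: (k=0,j=0): S=117.1300, (K−S)⁺=24.6300, hold=27.7781 ⇒ V=27.7781 continue  boundary S*=-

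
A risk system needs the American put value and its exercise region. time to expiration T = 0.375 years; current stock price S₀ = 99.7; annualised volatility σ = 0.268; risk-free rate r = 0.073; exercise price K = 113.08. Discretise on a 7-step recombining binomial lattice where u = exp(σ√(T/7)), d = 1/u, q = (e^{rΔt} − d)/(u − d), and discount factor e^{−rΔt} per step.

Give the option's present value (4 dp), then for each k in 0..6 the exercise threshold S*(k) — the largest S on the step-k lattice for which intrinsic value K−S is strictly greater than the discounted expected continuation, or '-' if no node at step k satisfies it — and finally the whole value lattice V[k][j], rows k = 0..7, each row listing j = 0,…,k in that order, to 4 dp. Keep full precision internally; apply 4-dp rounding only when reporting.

Δt=0.05357, u=1.06399, d=0.93985, q=0.51606, disc=e^(-rΔt)=0.99610
k=7 terminal: V=max(K-S,0) → 48.4967 39.9663 30.3092 19.3765 6.9998 0.0000 0.0000 0.0000
k=6: j=0 S=68.7163 intr=44.3637 cont=43.9224 V=44.3637[EX]; j=1 S=77.7926 intr=35.2874 cont=34.8461 V=35.2874[EX]; j=2 S=88.0677 intr=25.0123 cont=24.5709 V=25.0123[EX]; j=3 S=99.7000 intr=13.3800 cont=12.9386 V=13.3800[EX]; j=4 S=112.8687 intr=0.2113 cont=3.3742 V=3.3742[hold]; j=5 S=127.7769 intr=0.0000 cont=0.0000 V=0.0000[hold]; j=6 S=144.6541 intr=0.0000 cont=0.0000 V=0.0000[hold]  S*(6)=99.7000
k=5: j=0 S=73.1137 intr=39.9663 cont=39.5249 V=39.9663[EX]; j=1 S=82.7708 intr=30.3092 cont=29.8678 V=30.3092[EX]; j=2 S=93.7035 intr=19.3765 cont=18.9351 V=19.3765[EX]; j=3 S=106.0802 intr=6.9998 cont=8.1843 V=8.1843[hold]; j=4 S=120.0917 intr=0.0000 cont=1.6265 V=1.6265[hold]; j=5 S=135.9538 intr=0.0000 cont=0.0000 V=0.0000[hold]  S*(5)=93.7035
k=4: j=0 S=77.7926 intr=35.2874 cont=34.8461 V=35.2874[EX]; j=1 S=88.0677 intr=25.0123 cont=24.5709 V=25.0123[EX]; j=2 S=99.7000 intr=13.3800 cont=13.5476 V=13.5476[hold]; j=3 S=112.8687 intr=0.2113 cont=4.7814 V=4.7814[hold]; j=4 S=127.7769 intr=0.0000 cont=0.7841 V=0.7841[hold]  S*(4)=88.0677
k=3: j=0 S=82.7708 intr=30.3092 cont=29.8678 V=30.3092[EX]; j=1 S=93.7035 intr=19.3765 cont=19.0213 V=19.3765[EX]; j=2 S=106.0802 intr=6.9998 cont=8.9885 V=8.9885[hold]; j=3 S=120.0917 intr=0.0000 cont=2.7079 V=2.7079[hold]  S*(3)=93.7035
k=2: j=0 S=88.0677 intr=25.0123 cont=24.5709 V=25.0123[EX]; j=1 S=99.7000 intr=13.3800 cont=13.9609 V=13.9609[hold]; j=2 S=112.8687 intr=0.2113 cont=5.7249 V=5.7249[hold]  S*(2)=88.0677
k=1: j=0 S=93.7035 intr=19.3765 cont=19.2337 V=19.3765[EX]; j=1 S=106.0802 intr=6.9998 cont=9.6727 V=9.6727[hold]  S*(1)=93.7035
k=0: j=0 S=99.7000 intr=13.3800 cont=14.3127 V=14.3127[hold]  S*(0)=-

price = 14.3127
boundary = - 93.7035 88.0677 93.7035 88.0677 93.7035 99.7000
tree:
14.3127
19.3765 9.6727
25.0123 13.9609 5.7249
30.3092 19.3765 8.9885 2.7079
35.2874 25.0123 13.5476 4.7814 0.7841
39.9663 30.3092 19.3765 8.1843 1.6265 0.0000
44.3637 35.2874 25.0123 13.3800 3.3742 0.0000 0.0000
48.4967 39.9663 30.3092 19.3765 6.9998 0.0000 0.0000 0.0000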